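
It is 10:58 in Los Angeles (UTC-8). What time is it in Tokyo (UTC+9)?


Time difference = UTC+9 - UTC-8 = +17 hours
New hour = (10 + 17) mod 24
= 27 mod 24 = 3
Minutes unchanged → 03:58; 27 ≥ 24 → next day

03:58 (next day)


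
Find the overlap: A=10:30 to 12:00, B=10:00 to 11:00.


Meeting A: 630-720 (in minutes from midnight)
Meeting B: 600-660
Overlap start = max(630, 600) = 630
Overlap end = min(720, 660) = 660
Overlap = max(0, 660 - 630) = 30 min

30 minutes


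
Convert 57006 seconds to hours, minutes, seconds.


Hours: 57006 ÷ 3600 = 15 remainder 3006
Minutes: 3006 ÷ 60 = 50 remainder 6
Seconds: 6

15h 50m 6s


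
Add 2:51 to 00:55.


03:46

Start: 55 minutes from midnight
Add: 171 minutes
Total: 226 minutes
Hours: 226 ÷ 60 = 3 remainder 46


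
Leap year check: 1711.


Rules: divisible by 4 AND (not by 100 OR by 400)
1711 ÷ 4 = 427 remainder 3 → not divisible by 4
Not divisible by 4 → not a leap year

No


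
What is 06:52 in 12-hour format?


Hour: 6
6 < 12 → AM

6:52 AM


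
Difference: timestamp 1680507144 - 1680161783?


Difference = 1680507144 - 1680161783 = 345361 seconds
In hours: 345361 / 3600 ≈ 95.9
In days: 345361 / 86400 ≈ 4.00

345361 seconds (95.9 hours / 4.00 days)


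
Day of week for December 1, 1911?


Friday

Zeller's congruence:
q=1, m=12, k=11, j=19
h = (1 + ⌊13×13/5⌋ + 11 + ⌊11/4⌋ + ⌊19/4⌋ - 2×19) mod 7
= (1 + 33 + 11 + 2 + 4 - 38) mod 7
= 13 mod 7 = 6
h=6 → Friday


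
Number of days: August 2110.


Month: August (month 8)
August has 31 days

31 days


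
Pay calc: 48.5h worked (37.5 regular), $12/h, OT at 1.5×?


Regular: 37.5h × $12 = $450.00
Overtime: 48.5 - 37.5 = 11.0h
OT pay: 11.0h × $12 × 1.5 = $198.00
Total = $450.00 + $198.00 = $648.00

$648.00


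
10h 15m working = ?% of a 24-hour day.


Time: 615 minutes
Day: 1440 minutes
Percentage = (615/1440) × 100 ≈ 42.7%

42.7%


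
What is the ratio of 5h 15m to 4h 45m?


21:19 (1.11)

Duration 1: 315 minutes
Duration 2: 285 minutes
Ratio = 315:285
GCD = 15
Simplified = 21:19
As a decimal: 21/19 ≈ 1.11


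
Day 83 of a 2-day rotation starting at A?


Shift A

Shifts: A, B
Start: A (index 0)
Day 83: (0 + 83 - 1) mod 2
= 82 mod 2
= 0
Index 0 → shift A


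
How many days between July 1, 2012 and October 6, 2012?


From July 1, 2012 to October 6, 2012
Rest of July 2012: 31 - 1 = 30
Full months: August 31, September 30
Days into October 2012: 6
Total = 30 + 31 + 30 + 6 = 97 days

97 days


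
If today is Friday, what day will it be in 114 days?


Start: Friday (index 4)
(4 + 114) mod 7
= 118 mod 7
= 6
Index 6 → Sunday

Sunday


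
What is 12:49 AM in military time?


00:49

Input: 12:49 AM
12 AM → 00 (midnight)


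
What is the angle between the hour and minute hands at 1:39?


Hour hand = 1×30 + 39×0.5 = 49.5°
Minute hand = 39×6 = 234°
Difference = |49.5 - 234| = 184.5°
Since > 180°: 360 - 184.5 = 175.5°

175.5°


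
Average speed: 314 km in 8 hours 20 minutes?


37.7 km/h

Distance: 314 km
Time: 8h 20m = 500 min = 500/60 = 25/3 hours
Speed = 314 ÷ (25/3) = 314 × 3 / 25 = 942/25 ≈ 37.7 km/h


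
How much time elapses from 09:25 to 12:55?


End time in minutes: 12×60 + 55 = 775
Start time in minutes: 9×60 + 25 = 565
Difference = 775 - 565 = 210 minutes
= 3 hours 30 minutes

3h 30m


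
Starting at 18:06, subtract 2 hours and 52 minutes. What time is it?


Start: 1086 minutes from midnight
Subtract: 172 minutes
Remaining: 1086 - 172 = 914
Hours: 15, Minutes: 14

15:14


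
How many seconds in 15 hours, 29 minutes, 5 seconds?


Hours: 15 × 3600 = 54000
Minutes: 29 × 60 = 1740
Seconds: 5
Total = 54000 + 1740 + 5 = 55745

55745 seconds


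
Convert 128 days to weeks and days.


18 weeks 2 days

Weeks: 128 ÷ 7 = 18 remainder 2


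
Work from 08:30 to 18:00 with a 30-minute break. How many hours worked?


9h 0m (540 minutes)

Total time = (18×60+0) - (8×60+30)
= 1080 - 510 = 570 min
Minus break: 570 - 30 = 540 min
= 9h 0m


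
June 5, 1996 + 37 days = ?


Start: June 5, 1996
Add 37 days
June 5 → July 1: 30 - 5 + 1 = 26 days (37 - 26 = 11 left)
July 1 + 11 = July 12, 1996

July 12, 1996


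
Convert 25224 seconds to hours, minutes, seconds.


7h 0m 24s

Hours: 25224 ÷ 3600 = 7 remainder 24
Minutes: 24 ÷ 60 = 0 remainder 24
Seconds: 24


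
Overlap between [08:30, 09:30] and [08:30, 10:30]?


Meeting A: 510-570 (in minutes from midnight)
Meeting B: 510-630
Overlap start = max(510, 510) = 510
Overlap end = min(570, 630) = 570
Overlap = max(0, 570 - 510) = 60 min

60 minutes


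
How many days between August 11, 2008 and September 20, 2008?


From August 11, 2008 to September 20, 2008
Rest of August 2008: 31 - 11 = 20
Days into September 2008: 20
Total = 20 + 20 = 40 days

40 days


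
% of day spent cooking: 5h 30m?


22.9%

Time: 330 minutes
Day: 1440 minutes
Percentage = (330/1440) × 100 ≈ 22.9%


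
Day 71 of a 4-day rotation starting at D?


Shift B

Shifts: A, B, C, D
Start: D (index 3)
Day 71: (3 + 71 - 1) mod 4
= 73 mod 4
= 1
Index 1 → shift B


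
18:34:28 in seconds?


66868 seconds

Hours: 18 × 3600 = 64800
Minutes: 34 × 60 = 2040
Seconds: 28
Total = 64800 + 2040 + 28 = 66868


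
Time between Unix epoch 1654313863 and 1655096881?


783018 seconds (217.5 hours / 9.06 days)

Difference = 1655096881 - 1654313863 = 783018 seconds
In hours: 783018 / 3600 ≈ 217.5
In days: 783018 / 86400 ≈ 9.06


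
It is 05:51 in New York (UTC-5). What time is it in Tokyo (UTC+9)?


Time difference = UTC+9 - UTC-5 = +14 hours
New hour = (5 + 14) mod 24
= 19 mod 24 = 19
Minutes unchanged → 19:51

19:51


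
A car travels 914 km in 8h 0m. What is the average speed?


114.3 km/h

Distance: 914 km
Time: 8 hours
Speed = 914 / 8 ≈ 114.3 km/h


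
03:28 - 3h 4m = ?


00:24

Start: 208 minutes from midnight
Subtract: 184 minutes
Remaining: 208 - 184 = 24
Hours: 0, Minutes: 24


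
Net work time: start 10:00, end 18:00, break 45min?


Total time = (18×60+0) - (10×60+0)
= 1080 - 600 = 480 min
Minus break: 480 - 45 = 435 min
= 7h 15m

7h 15m (435 minutes)


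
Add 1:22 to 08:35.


Start: 515 minutes from midnight
Add: 82 minutes
Total: 597 minutes
Hours: 597 ÷ 60 = 9 remainder 57

09:57


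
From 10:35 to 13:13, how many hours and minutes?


2h 38m

End time in minutes: 13×60 + 13 = 793
Start time in minutes: 10×60 + 35 = 635
Difference = 793 - 635 = 158 minutes
= 2 hours 38 minutes


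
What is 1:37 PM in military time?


Input: 1:37 PM
PM: 1 + 12 = 13

13:37


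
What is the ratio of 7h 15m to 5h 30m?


Duration 1: 435 minutes
Duration 2: 330 minutes
Ratio = 435:330
GCD = 15
Simplified = 29:22
As a decimal: 29/22 ≈ 1.32

29:22 (1.32)


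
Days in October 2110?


Month: October (month 10)
October has 31 days

31 days


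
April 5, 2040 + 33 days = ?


Start: April 5, 2040
Add 33 days
April 5 → May 1: 30 - 5 + 1 = 26 days (33 - 26 = 7 left)
May 1 + 7 = May 8, 2040

May 8, 2040


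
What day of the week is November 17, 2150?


Zeller's congruence:
q=17, m=11, k=50, j=21
h = (17 + ⌊13×12/5⌋ + 50 + ⌊50/4⌋ + ⌊21/4⌋ - 2×21) mod 7
= (17 + 31 + 50 + 12 + 5 - 42) mod 7
= 73 mod 7 = 3
h=3 → Tuesday

Tuesday


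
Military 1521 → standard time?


3:21 PM

Hour: 15
15 - 12 = 3 → PM


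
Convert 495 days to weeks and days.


Weeks: 495 ÷ 7 = 70 remainder 5

70 weeks 5 days


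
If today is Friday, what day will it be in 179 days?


Start: Friday (index 4)
(4 + 179) mod 7
= 183 mod 7
= 1
Index 1 → Tuesday

Tuesday


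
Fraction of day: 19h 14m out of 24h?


0.8014 (80.14%)

Total minutes: 19×60 + 14 = 1154
Day = 24×60 = 1440 minutes
Fraction = 1154/1440 ≈ 0.8014
As a percentage: 1154/1440 × 100 ≈ 80.14%


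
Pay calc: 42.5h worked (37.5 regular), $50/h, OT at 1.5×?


Regular: 37.5h × $50 = $1875.00
Overtime: 42.5 - 37.5 = 5.0h
OT pay: 5.0h × $50 × 1.5 = $375.00
Total = $1875.00 + $375.00 = $2250.00

$2250.00


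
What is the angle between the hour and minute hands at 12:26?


143.0°

Hour hand (12 ≡ 0 on the dial): 0×30 + 26×0.5 = 13.0°
Minute hand = 26×6 = 156°
Difference = |13.0 - 156| = 143.0°


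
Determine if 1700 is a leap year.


No

Rules: divisible by 4 AND (not by 100 OR by 400)
1700 ÷ 4 = 425 exactly → divisible by 4
1700 ÷ 100 = 17 exactly → divisible by 100
1700 ÷ 400 = 4 remainder 100 → not divisible by 400
Divisible by 100 but not by 400 → not a leap year


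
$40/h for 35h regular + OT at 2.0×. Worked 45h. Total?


$2200.00

Regular: 35h × $40 = $1400.00
Overtime: 45 - 35 = 10h
OT pay: 10h × $40 × 2.0 = $800.00
Total = $1400.00 + $800.00 = $2200.00


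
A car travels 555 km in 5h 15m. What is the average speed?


105.7 km/h

Distance: 555 km
Time: 5h 15m = 315 min = 315/60 = 21/4 hours
Speed = 555 ÷ (21/4) = 555 × 4 / 21 = 2220/21 ≈ 105.7 km/h


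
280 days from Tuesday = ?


Tuesday

Start: Tuesday (index 1)
(1 + 280) mod 7
= 281 mod 7
= 1
Index 1 → Tuesday


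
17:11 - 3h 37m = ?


Start: 1031 minutes from midnight
Subtract: 217 minutes
Remaining: 1031 - 217 = 814
Hours: 13, Minutes: 34

13:34


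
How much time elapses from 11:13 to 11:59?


End time in minutes: 11×60 + 59 = 719
Start time in minutes: 11×60 + 13 = 673
Difference = 719 - 673 = 46 minutes
= 0 hours 46 minutes

0h 46m


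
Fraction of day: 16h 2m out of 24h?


0.6681 (66.81%)

Total minutes: 16×60 + 2 = 962
Day = 24×60 = 1440 minutes
Fraction = 962/1440 ≈ 0.6681
As a percentage: 962/1440 × 100 ≈ 66.81%


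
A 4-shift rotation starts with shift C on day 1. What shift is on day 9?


Shift C

Shifts: A, B, C, D
Start: C (index 2)
Day 9: (2 + 9 - 1) mod 4
= 10 mod 4
= 2
Index 2 → shift C


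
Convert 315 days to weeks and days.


Weeks: 315 ÷ 7 = 45 remainder 0

45 weeks 0 days


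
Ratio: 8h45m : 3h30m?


Duration 1: 525 minutes
Duration 2: 210 minutes
Ratio = 525:210
GCD = 105
Simplified = 5:2
As a decimal: 5/2 = 2.50

5:2 (2.50)


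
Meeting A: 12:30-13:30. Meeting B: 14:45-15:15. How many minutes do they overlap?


0 minutes

Meeting A: 750-810 (in minutes from midnight)
Meeting B: 885-915
Overlap start = max(750, 885) = 885
Overlap end = min(810, 915) = 810
Overlap = max(0, 810 - 885) = 0 min


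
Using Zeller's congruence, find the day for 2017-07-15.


Saturday

Zeller's congruence:
q=15, m=7, k=17, j=20
h = (15 + ⌊13×8/5⌋ + 17 + ⌊17/4⌋ + ⌊20/4⌋ - 2×20) mod 7
= (15 + 20 + 17 + 4 + 5 - 40) mod 7
= 21 mod 7 = 0
h=0 → Saturday


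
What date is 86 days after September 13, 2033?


Start: September 13, 2033
Add 86 days
September 13 → October 1: 30 - 13 + 1 = 18 days (86 - 18 = 68 left)
October 1 → November 1: 31 - 1 + 1 = 31 days (68 - 31 = 37 left)
November 1 → December 1: 30 - 1 + 1 = 30 days (37 - 30 = 7 left)
December 1 + 7 = December 8, 2033

December 8, 2033


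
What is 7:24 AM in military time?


Input: 7:24 AM
AM hour stays: 7

07:24


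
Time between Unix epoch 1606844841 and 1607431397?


Difference = 1607431397 - 1606844841 = 586556 seconds
In hours: 586556 / 3600 ≈ 162.9
In days: 586556 / 86400 ≈ 6.79

586556 seconds (162.9 hours / 6.79 days)


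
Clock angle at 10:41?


74.5°

Hour hand = 10×30 + 41×0.5 = 320.5°
Minute hand = 41×6 = 246°
Difference = |320.5 - 246| = 74.5°


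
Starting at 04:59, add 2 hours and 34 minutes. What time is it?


Start: 299 minutes from midnight
Add: 154 minutes
Total: 453 minutes
Hours: 453 ÷ 60 = 7 remainder 33

07:33


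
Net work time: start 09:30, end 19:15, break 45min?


9h 0m (540 minutes)

Total time = (19×60+15) - (9×60+30)
= 1155 - 570 = 585 min
Minus break: 585 - 45 = 540 min
= 9h 0m


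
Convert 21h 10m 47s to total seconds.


76247 seconds

Hours: 21 × 3600 = 75600
Minutes: 10 × 60 = 600
Seconds: 47
Total = 75600 + 600 + 47 = 76247


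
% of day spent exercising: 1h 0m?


4.2%

Time: 60 minutes
Day: 1440 minutes
Percentage = (60/1440) × 100 ≈ 4.2%


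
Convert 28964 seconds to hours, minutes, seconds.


8h 2m 44s

Hours: 28964 ÷ 3600 = 8 remainder 164
Minutes: 164 ÷ 60 = 2 remainder 44
Seconds: 44


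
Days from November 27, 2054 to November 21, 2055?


359 days

From November 27, 2054 to November 21, 2055
Rest of November 2054: 30 - 27 = 3
Full months: December 31, January 31, February 2055 28, March 31, April 30, May 31, June 30, July 31, August 31, September 30, October 31
Days into November 2055: 21
Total = 3 + 31 + 31 + 28 + 31 + 30 + 31 + 30 + 31 + 31 + 30 + 31 + 21 = 359 days


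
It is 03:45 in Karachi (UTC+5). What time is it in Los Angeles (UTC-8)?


14:45 (previous day)

Time difference = UTC-8 - UTC+5 = -13 hours
New hour = (3 -13) mod 24
= -10 mod 24 = 14
Minutes unchanged → 14:45; -10 < 0 → previous day


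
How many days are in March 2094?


31 days

Month: March (month 3)
March has 31 days


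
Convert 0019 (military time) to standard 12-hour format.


Hour: 0
0 → 12 AM (midnight)

12:19 AM


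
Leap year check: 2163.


Rules: divisible by 4 AND (not by 100 OR by 400)
2163 ÷ 4 = 540 remainder 3 → not divisible by 4
Not divisible by 4 → not a leap year

No


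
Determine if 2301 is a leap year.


Rules: divisible by 4 AND (not by 100 OR by 400)
2301 ÷ 4 = 575 remainder 1 → not divisible by 4
Not divisible by 4 → not a leap year

No


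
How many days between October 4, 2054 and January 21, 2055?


From October 4, 2054 to January 21, 2055
Rest of October 2054: 31 - 4 = 27
Full months: November 30, December 31
Days into January 2055: 21
Total = 27 + 30 + 31 + 21 = 109 days

109 days


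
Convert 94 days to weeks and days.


13 weeks 3 days

Weeks: 94 ÷ 7 = 13 remainder 3


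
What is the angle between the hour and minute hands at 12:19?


Hour hand (12 ≡ 0 on the dial): 0×30 + 19×0.5 = 9.5°
Minute hand = 19×6 = 114°
Difference = |9.5 - 114| = 104.5°

104.5°


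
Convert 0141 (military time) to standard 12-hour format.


1:41 AM

Hour: 1
1 < 12 → AM


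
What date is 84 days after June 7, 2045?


August 30, 2045

Start: June 7, 2045
Add 84 days
June 7 → July 1: 30 - 7 + 1 = 24 days (84 - 24 = 60 left)
July 1 → August 1: 31 - 1 + 1 = 31 days (60 - 31 = 29 left)
August 1 + 29 = August 30, 2045


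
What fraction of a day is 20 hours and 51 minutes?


0.8688 (86.88%)

Total minutes: 20×60 + 51 = 1251
Day = 24×60 = 1440 minutes
Fraction = 1251/1440 ≈ 0.8688
As a percentage: 1251/1440 × 100 ≈ 86.88%


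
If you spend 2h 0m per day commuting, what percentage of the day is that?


8.3%

Time: 120 minutes
Day: 1440 minutes
Percentage = (120/1440) × 100 ≈ 8.3%


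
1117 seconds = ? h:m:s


Hours: 1117 ÷ 3600 = 0 remainder 1117
Minutes: 1117 ÷ 60 = 18 remainder 37
Seconds: 37

0h 18m 37s


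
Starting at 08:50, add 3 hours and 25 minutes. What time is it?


12:15

Start: 530 minutes from midnight
Add: 205 minutes
Total: 735 minutes
Hours: 735 ÷ 60 = 12 remainder 15


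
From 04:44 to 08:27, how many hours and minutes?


End time in minutes: 8×60 + 27 = 507
Start time in minutes: 4×60 + 44 = 284
Difference = 507 - 284 = 223 minutes
= 3 hours 43 minutes

3h 43m


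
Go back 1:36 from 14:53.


Start: 893 minutes from midnight
Subtract: 96 minutes
Remaining: 893 - 96 = 797
Hours: 13, Minutes: 17

13:17


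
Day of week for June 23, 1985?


Sunday

Zeller's congruence:
q=23, m=6, k=85, j=19
h = (23 + ⌊13×7/5⌋ + 85 + ⌊85/4⌋ + ⌊19/4⌋ - 2×19) mod 7
= (23 + 18 + 85 + 21 + 4 - 38) mod 7
= 113 mod 7 = 1
h=1 → Sunday


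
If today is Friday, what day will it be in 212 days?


Sunday

Start: Friday (index 4)
(4 + 212) mod 7
= 216 mod 7
= 6
Index 6 → Sunday


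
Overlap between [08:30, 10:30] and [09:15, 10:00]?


45 minutes

Meeting A: 510-630 (in minutes from midnight)
Meeting B: 555-600
Overlap start = max(510, 555) = 555
Overlap end = min(630, 600) = 600
Overlap = max(0, 600 - 555) = 45 min


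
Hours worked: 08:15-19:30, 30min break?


Total time = (19×60+30) - (8×60+15)
= 1170 - 495 = 675 min
Minus break: 675 - 30 = 645 min
= 10h 45m

10h 45m (645 minutes)


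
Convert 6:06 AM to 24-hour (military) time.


06:06

Input: 6:06 AM
AM hour stays: 6


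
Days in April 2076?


Month: April (month 4)
April has 30 days

30 days


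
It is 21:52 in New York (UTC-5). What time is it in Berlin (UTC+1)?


Time difference = UTC+1 - UTC-5 = +6 hours
New hour = (21 + 6) mod 24
= 27 mod 24 = 3
Minutes unchanged → 03:52; 27 ≥ 24 → next day

03:52 (next day)


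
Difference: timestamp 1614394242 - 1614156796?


Difference = 1614394242 - 1614156796 = 237446 seconds
In hours: 237446 / 3600 ≈ 66.0
In days: 237446 / 86400 ≈ 2.75

237446 seconds (66.0 hours / 2.75 days)


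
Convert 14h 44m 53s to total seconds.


Hours: 14 × 3600 = 50400
Minutes: 44 × 60 = 2640
Seconds: 53
Total = 50400 + 2640 + 53 = 53093

53093 seconds


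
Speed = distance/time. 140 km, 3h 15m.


Distance: 140 km
Time: 3h 15m = 195 min = 195/60 = 13/4 hours
Speed = 140 ÷ (13/4) = 140 × 4 / 13 = 560/13 ≈ 43.1 km/h

43.1 km/h


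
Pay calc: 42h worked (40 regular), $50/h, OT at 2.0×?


$2200.00

Regular: 40h × $50 = $2000.00
Overtime: 42 - 40 = 2h
OT pay: 2h × $50 × 2.0 = $200.00
Total = $2000.00 + $200.00 = $2200.00


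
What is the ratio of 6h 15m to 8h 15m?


Duration 1: 375 minutes
Duration 2: 495 minutes
Ratio = 375:495
GCD = 15
Simplified = 25:33
As a decimal: 25/33 ≈ 0.76

25:33 (0.76)


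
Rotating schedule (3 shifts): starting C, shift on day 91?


Shifts: A, B, C
Start: C (index 2)
Day 91: (2 + 91 - 1) mod 3
= 92 mod 3
= 2
Index 2 → shift C

Shift C


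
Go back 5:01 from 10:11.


05:10

Start: 611 minutes from midnight
Subtract: 301 minutes
Remaining: 611 - 301 = 310
Hours: 5, Minutes: 10


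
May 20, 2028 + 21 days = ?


Start: May 20, 2028
Add 21 days
May 20 → June 1: 31 - 20 + 1 = 12 days (21 - 12 = 9 left)
June 1 + 9 = June 10, 2028

June 10, 2028


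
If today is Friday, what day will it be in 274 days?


Start: Friday (index 4)
(4 + 274) mod 7
= 278 mod 7
= 5
Index 5 → Saturday

Saturday


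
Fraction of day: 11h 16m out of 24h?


Total minutes: 11×60 + 16 = 676
Day = 24×60 = 1440 minutes
Fraction = 676/1440 ≈ 0.4694
As a percentage: 676/1440 × 100 ≈ 46.94%

0.4694 (46.94%)


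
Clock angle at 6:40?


40.0°

Hour hand = 6×30 + 40×0.5 = 200.0°
Minute hand = 40×6 = 240°
Difference = |200.0 - 240| = 40.0°


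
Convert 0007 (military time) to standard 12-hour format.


12:07 AM

Hour: 0
0 → 12 AM (midnight)


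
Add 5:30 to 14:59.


Start: 899 minutes from midnight
Add: 330 minutes
Total: 1229 minutes
Hours: 1229 ÷ 60 = 20 remainder 29

20:29


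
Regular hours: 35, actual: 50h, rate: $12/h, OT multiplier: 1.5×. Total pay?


Regular: 35h × $12 = $420.00
Overtime: 50 - 35 = 15h
OT pay: 15h × $12 × 1.5 = $270.00
Total = $420.00 + $270.00 = $690.00

$690.00


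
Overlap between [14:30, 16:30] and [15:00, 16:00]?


60 minutes

Meeting A: 870-990 (in minutes from midnight)
Meeting B: 900-960
Overlap start = max(870, 900) = 900
Overlap end = min(990, 960) = 960
Overlap = max(0, 960 - 900) = 60 min


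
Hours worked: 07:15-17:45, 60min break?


9h 30m (570 minutes)

Total time = (17×60+45) - (7×60+15)
= 1065 - 435 = 630 min
Minus break: 630 - 60 = 570 min
= 9h 30m


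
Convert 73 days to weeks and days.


10 weeks 3 days

Weeks: 73 ÷ 7 = 10 remainder 3


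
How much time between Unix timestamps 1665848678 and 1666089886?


241208 seconds (67.0 hours / 2.79 days)

Difference = 1666089886 - 1665848678 = 241208 seconds
In hours: 241208 / 3600 ≈ 67.0
In days: 241208 / 86400 ≈ 2.79


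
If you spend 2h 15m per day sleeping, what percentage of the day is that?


9.4%

Time: 135 minutes
Day: 1440 minutes
Percentage = (135/1440) × 100 ≈ 9.4%


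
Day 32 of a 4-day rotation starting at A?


Shifts: A, B, C, D
Start: A (index 0)
Day 32: (0 + 32 - 1) mod 4
= 31 mod 4
= 3
Index 3 → shift D

Shift D


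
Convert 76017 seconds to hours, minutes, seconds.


21h 6m 57s

Hours: 76017 ÷ 3600 = 21 remainder 417
Minutes: 417 ÷ 60 = 6 remainder 57
Seconds: 57


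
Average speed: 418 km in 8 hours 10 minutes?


Distance: 418 km
Time: 8h 10m = 490 min = 490/60 = 49/6 hours
Speed = 418 ÷ (49/6) = 418 × 6 / 49 = 2508/49 ≈ 51.2 km/h

51.2 km/h


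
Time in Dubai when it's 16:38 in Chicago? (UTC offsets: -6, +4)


02:38 (next day)

Time difference = UTC+4 - UTC-6 = +10 hours
New hour = (16 + 10) mod 24
= 26 mod 24 = 2
Minutes unchanged → 02:38; 26 ≥ 24 → next day


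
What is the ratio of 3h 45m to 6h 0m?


Duration 1: 225 minutes
Duration 2: 360 minutes
Ratio = 225:360
GCD = 45
Simplified = 5:8
As a decimal: 5/8 ≈ 0.63

5:8 (0.63)


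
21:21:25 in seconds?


Hours: 21 × 3600 = 75600
Minutes: 21 × 60 = 1260
Seconds: 25
Total = 75600 + 1260 + 25 = 76885

76885 seconds


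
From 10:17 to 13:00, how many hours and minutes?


2h 43m

End time in minutes: 13×60 + 0 = 780
Start time in minutes: 10×60 + 17 = 617
Difference = 780 - 617 = 163 minutes
= 2 hours 43 minutes


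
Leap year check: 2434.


Rules: divisible by 4 AND (not by 100 OR by 400)
2434 ÷ 4 = 608 remainder 2 → not divisible by 4
Not divisible by 4 → not a leap year

No


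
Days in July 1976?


Month: July (month 7)
July has 31 days

31 days


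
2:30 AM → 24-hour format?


02:30

Input: 2:30 AM
AM hour stays: 2


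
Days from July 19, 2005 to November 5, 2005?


109 days

From July 19, 2005 to November 5, 2005
Rest of July 2005: 31 - 19 = 12
Full months: August 31, September 30, October 31
Days into November 2005: 5
Total = 12 + 31 + 30 + 31 + 5 = 109 days


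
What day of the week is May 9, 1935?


Thursday

Zeller's congruence:
q=9, m=5, k=35, j=19
h = (9 + ⌊13×6/5⌋ + 35 + ⌊35/4⌋ + ⌊19/4⌋ - 2×19) mod 7
= (9 + 15 + 35 + 8 + 4 - 38) mod 7
= 33 mod 7 = 5
h=5 → Thursday


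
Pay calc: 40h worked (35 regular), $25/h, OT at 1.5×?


$1062.50

Regular: 35h × $25 = $875.00
Overtime: 40 - 35 = 5h
OT pay: 5h × $25 × 1.5 = $187.50
Total = $875.00 + $187.50 = $1062.50


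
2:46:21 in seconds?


9981 seconds

Hours: 2 × 3600 = 7200
Minutes: 46 × 60 = 2760
Seconds: 21
Total = 7200 + 2760 + 21 = 9981


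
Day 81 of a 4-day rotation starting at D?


Shift D

Shifts: A, B, C, D
Start: D (index 3)
Day 81: (3 + 81 - 1) mod 4
= 83 mod 4
= 3
Index 3 → shift D


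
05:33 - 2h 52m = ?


Start: 333 minutes from midnight
Subtract: 172 minutes
Remaining: 333 - 172 = 161
Hours: 2, Minutes: 41

02:41


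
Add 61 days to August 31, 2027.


October 31, 2027

Start: August 31, 2027
Add 61 days
August 31 → September 1: 31 - 31 + 1 = 1 days (61 - 1 = 60 left)
September 1 → October 1: 30 - 1 + 1 = 30 days (60 - 30 = 30 left)
October 1 + 30 = October 31, 2027


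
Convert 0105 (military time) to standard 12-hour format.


1:05 AM

Hour: 1
1 < 12 → AM


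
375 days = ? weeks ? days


53 weeks 4 days

Weeks: 375 ÷ 7 = 53 remainder 4


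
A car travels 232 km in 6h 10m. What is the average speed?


Distance: 232 km
Time: 6h 10m = 370 min = 370/60 = 37/6 hours
Speed = 232 ÷ (37/6) = 232 × 6 / 37 = 1392/37 ≈ 37.6 km/h

37.6 km/h


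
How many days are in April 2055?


30 days

Month: April (month 4)
April has 30 days


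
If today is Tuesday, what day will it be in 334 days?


Sunday

Start: Tuesday (index 1)
(1 + 334) mod 7
= 335 mod 7
= 6
Index 6 → Sunday


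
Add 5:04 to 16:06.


21:10

Start: 966 minutes from midnight
Add: 304 minutes
Total: 1270 minutes
Hours: 1270 ÷ 60 = 21 remainder 10


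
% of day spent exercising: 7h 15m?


30.2%

Time: 435 minutes
Day: 1440 minutes
Percentage = (435/1440) × 100 ≈ 30.2%


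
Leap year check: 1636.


Rules: divisible by 4 AND (not by 100 OR by 400)
1636 ÷ 4 = 409 exactly → divisible by 4
1636 ÷ 100 = 16 remainder 36 → not divisible by 100
Divisible by 4 but not by 100 → leap year

Yes


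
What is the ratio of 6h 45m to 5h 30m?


Duration 1: 405 minutes
Duration 2: 330 minutes
Ratio = 405:330
GCD = 15
Simplified = 27:22
As a decimal: 27/22 ≈ 1.23

27:22 (1.23)


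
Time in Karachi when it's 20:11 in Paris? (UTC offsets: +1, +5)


00:11 (next day)

Time difference = UTC+5 - UTC+1 = +4 hours
New hour = (20 + 4) mod 24
= 24 mod 24 = 0
Minutes unchanged → 00:11; 24 ≥ 24 → next day


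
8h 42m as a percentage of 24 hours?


Total minutes: 8×60 + 42 = 522
Day = 24×60 = 1440 minutes
Fraction = 522/1440 = 0.3625
As a percentage: 522/1440 × 100 = 36.25%

0.3625 (36.25%)


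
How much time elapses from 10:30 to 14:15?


End time in minutes: 14×60 + 15 = 855
Start time in minutes: 10×60 + 30 = 630
Difference = 855 - 630 = 225 minutes
= 3 hours 45 minutes

3h 45m


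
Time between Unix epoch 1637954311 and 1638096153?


141842 seconds (39.4 hours / 1.64 days)

Difference = 1638096153 - 1637954311 = 141842 seconds
In hours: 141842 / 3600 ≈ 39.4
In days: 141842 / 86400 ≈ 1.64


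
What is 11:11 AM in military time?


Input: 11:11 AM
AM hour stays: 11

11:11


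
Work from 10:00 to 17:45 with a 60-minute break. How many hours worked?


6h 45m (405 minutes)

Total time = (17×60+45) - (10×60+0)
= 1065 - 600 = 465 min
Minus break: 465 - 60 = 405 min
= 6h 45m


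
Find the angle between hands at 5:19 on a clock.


45.5°

Hour hand = 5×30 + 19×0.5 = 159.5°
Minute hand = 19×6 = 114°
Difference = |159.5 - 114| = 45.5°


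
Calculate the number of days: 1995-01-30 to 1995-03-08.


From January 30, 1995 to March 8, 1995
Rest of January 1995: 31 - 30 = 1
Full months: February 1995 28
Days into March 1995: 8
Total = 1 + 28 + 8 = 37 days

37 days


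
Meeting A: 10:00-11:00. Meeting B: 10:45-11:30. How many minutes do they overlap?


15 minutes

Meeting A: 600-660 (in minutes from midnight)
Meeting B: 645-690
Overlap start = max(600, 645) = 645
Overlap end = min(660, 690) = 660
Overlap = max(0, 660 - 645) = 15 min


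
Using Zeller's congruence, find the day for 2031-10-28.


Tuesday

Zeller's congruence:
q=28, m=10, k=31, j=20
h = (28 + ⌊13×11/5⌋ + 31 + ⌊31/4⌋ + ⌊20/4⌋ - 2×20) mod 7
= (28 + 28 + 31 + 7 + 5 - 40) mod 7
= 59 mod 7 = 3
h=3 → Tuesday


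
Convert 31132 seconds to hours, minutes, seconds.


8h 38m 52s

Hours: 31132 ÷ 3600 = 8 remainder 2332
Minutes: 2332 ÷ 60 = 38 remainder 52
Seconds: 52


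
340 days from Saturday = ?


Start: Saturday (index 5)
(5 + 340) mod 7
= 345 mod 7
= 2
Index 2 → Wednesday

Wednesday


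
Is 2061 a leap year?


Rules: divisible by 4 AND (not by 100 OR by 400)
2061 ÷ 4 = 515 remainder 1 → not divisible by 4
Not divisible by 4 → not a leap year

No


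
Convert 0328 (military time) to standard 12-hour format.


Hour: 3
3 < 12 → AM

3:28 AM


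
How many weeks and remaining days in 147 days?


21 weeks 0 days

Weeks: 147 ÷ 7 = 21 remainder 0


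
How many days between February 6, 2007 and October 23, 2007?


From February 6, 2007 to October 23, 2007
Rest of February 2007: 28 - 6 = 22
Full months: March 31, April 30, May 31, June 30, July 31, August 31, September 30
Days into October 2007: 23
Total = 22 + 31 + 30 + 31 + 30 + 31 + 31 + 30 + 23 = 259 days

259 days


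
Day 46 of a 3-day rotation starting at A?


Shift A

Shifts: A, B, C
Start: A (index 0)
Day 46: (0 + 46 - 1) mod 3
= 45 mod 3
= 0
Index 0 → shift A


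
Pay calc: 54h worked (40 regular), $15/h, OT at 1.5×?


$915.00

Regular: 40h × $15 = $600.00
Overtime: 54 - 40 = 14h
OT pay: 14h × $15 × 1.5 = $315.00
Total = $600.00 + $315.00 = $915.00


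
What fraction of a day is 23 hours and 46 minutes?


0.9903 (99.03%)

Total minutes: 23×60 + 46 = 1426
Day = 24×60 = 1440 minutes
Fraction = 1426/1440 ≈ 0.9903
As a percentage: 1426/1440 × 100 ≈ 99.03%


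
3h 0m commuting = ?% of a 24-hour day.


12.5%

Time: 180 minutes
Day: 1440 minutes
Percentage = (180/1440) × 100 = 12.5%


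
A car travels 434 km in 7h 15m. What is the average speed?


59.9 km/h

Distance: 434 km
Time: 7h 15m = 435 min = 435/60 = 29/4 hours
Speed = 434 ÷ (29/4) = 434 × 4 / 29 = 1736/29 ≈ 59.9 km/h


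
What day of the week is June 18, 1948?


Zeller's congruence:
q=18, m=6, k=48, j=19
h = (18 + ⌊13×7/5⌋ + 48 + ⌊48/4⌋ + ⌊19/4⌋ - 2×19) mod 7
= (18 + 18 + 48 + 12 + 4 - 38) mod 7
= 62 mod 7 = 6
h=6 → Friday

Friday


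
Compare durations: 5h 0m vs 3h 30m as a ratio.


Duration 1: 300 minutes
Duration 2: 210 minutes
Ratio = 300:210
GCD = 30
Simplified = 10:7
As a decimal: 10/7 ≈ 1.43

10:7 (1.43)


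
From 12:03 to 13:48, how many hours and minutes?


End time in minutes: 13×60 + 48 = 828
Start time in minutes: 12×60 + 3 = 723
Difference = 828 - 723 = 105 minutes
= 1 hours 45 minutes

1h 45m


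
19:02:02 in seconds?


68522 seconds

Hours: 19 × 3600 = 68400
Minutes: 2 × 60 = 120
Seconds: 2
Total = 68400 + 120 + 2 = 68522


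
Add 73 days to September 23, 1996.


December 5, 1996

Start: September 23, 1996
Add 73 days
September 23 → October 1: 30 - 23 + 1 = 8 days (73 - 8 = 65 left)
October 1 → November 1: 31 - 1 + 1 = 31 days (65 - 31 = 34 left)
November 1 → December 1: 30 - 1 + 1 = 30 days (34 - 30 = 4 left)
December 1 + 4 = December 5, 1996


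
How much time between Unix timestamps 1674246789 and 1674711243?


Difference = 1674711243 - 1674246789 = 464454 seconds
In hours: 464454 / 3600 ≈ 129.0
In days: 464454 / 86400 ≈ 5.38

464454 seconds (129.0 hours / 5.38 days)


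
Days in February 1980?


29 days

Month: February (month 2)
February: 28 or 29 (leap year)
1980 leap year? Yes


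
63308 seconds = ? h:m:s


Hours: 63308 ÷ 3600 = 17 remainder 2108
Minutes: 2108 ÷ 60 = 35 remainder 8
Seconds: 8

17h 35m 8s


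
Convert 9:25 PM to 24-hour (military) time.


Input: 9:25 PM
PM: 9 + 12 = 21

21:25


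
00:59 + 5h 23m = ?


Start: 59 minutes from midnight
Add: 323 minutes
Total: 382 minutes
Hours: 382 ÷ 60 = 6 remainder 22

06:22


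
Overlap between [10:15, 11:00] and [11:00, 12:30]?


Meeting A: 615-660 (in minutes from midnight)
Meeting B: 660-750
Overlap start = max(615, 660) = 660
Overlap end = min(660, 750) = 660
Overlap = max(0, 660 - 660) = 0 min

0 minutes


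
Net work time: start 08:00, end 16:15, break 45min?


Total time = (16×60+15) - (8×60+0)
= 975 - 480 = 495 min
Minus break: 495 - 45 = 450 min
= 7h 30m

7h 30m (450 minutes)


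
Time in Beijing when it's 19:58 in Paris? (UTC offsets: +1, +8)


02:58 (next day)

Time difference = UTC+8 - UTC+1 = +7 hours
New hour = (19 + 7) mod 24
= 26 mod 24 = 2
Minutes unchanged → 02:58; 26 ≥ 24 → next day


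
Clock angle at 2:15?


22.5°

Hour hand = 2×30 + 15×0.5 = 67.5°
Minute hand = 15×6 = 90°
Difference = |67.5 - 90| = 22.5°


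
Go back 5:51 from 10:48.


Start: 648 minutes from midnight
Subtract: 351 minutes
Remaining: 648 - 351 = 297
Hours: 4, Minutes: 57

04:57


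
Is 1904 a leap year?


Rules: divisible by 4 AND (not by 100 OR by 400)
1904 ÷ 4 = 476 exactly → divisible by 4
1904 ÷ 100 = 19 remainder 4 → not divisible by 100
Divisible by 4 but not by 100 → leap year

Yes


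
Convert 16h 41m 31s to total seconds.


60091 seconds

Hours: 16 × 3600 = 57600
Minutes: 41 × 60 = 2460
Seconds: 31
Total = 57600 + 2460 + 31 = 60091


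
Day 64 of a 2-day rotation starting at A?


Shift B

Shifts: A, B
Start: A (index 0)
Day 64: (0 + 64 - 1) mod 2
= 63 mod 2
= 1
Index 1 → shift B


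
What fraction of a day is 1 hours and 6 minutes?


0.0458 (4.58%)

Total minutes: 1×60 + 6 = 66
Day = 24×60 = 1440 minutes
Fraction = 66/1440 ≈ 0.0458
As a percentage: 66/1440 × 100 ≈ 4.58%


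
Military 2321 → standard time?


11:21 PM

Hour: 23
23 - 12 = 11 → PM


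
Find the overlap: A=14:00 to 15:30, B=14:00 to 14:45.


45 minutes

Meeting A: 840-930 (in minutes from midnight)
Meeting B: 840-885
Overlap start = max(840, 840) = 840
Overlap end = min(930, 885) = 885
Overlap = max(0, 885 - 840) = 45 min


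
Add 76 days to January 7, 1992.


Start: January 7, 1992
Add 76 days
January 7 → February 1: 31 - 7 + 1 = 25 days (76 - 25 = 51 left)
February 1 → March 1: 29 - 1 + 1 = 29 days (51 - 29 = 22 left)
March 1 + 22 = March 23, 1992

March 23, 1992


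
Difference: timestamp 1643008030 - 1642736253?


271777 seconds (75.5 hours / 3.15 days)

Difference = 1643008030 - 1642736253 = 271777 seconds
In hours: 271777 / 3600 ≈ 75.5
In days: 271777 / 86400 ≈ 3.15


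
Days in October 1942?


31 days

Month: October (month 10)
October has 31 days


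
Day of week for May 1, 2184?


Saturday

Zeller's congruence:
q=1, m=5, k=84, j=21
h = (1 + ⌊13×6/5⌋ + 84 + ⌊84/4⌋ + ⌊21/4⌋ - 2×21) mod 7
= (1 + 15 + 84 + 21 + 5 - 42) mod 7
= 84 mod 7 = 0
h=0 → Saturday


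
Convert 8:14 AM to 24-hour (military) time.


08:14

Input: 8:14 AM
AM hour stays: 8


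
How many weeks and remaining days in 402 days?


Weeks: 402 ÷ 7 = 57 remainder 3

57 weeks 3 days


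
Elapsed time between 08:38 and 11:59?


End time in minutes: 11×60 + 59 = 719
Start time in minutes: 8×60 + 38 = 518
Difference = 719 - 518 = 201 minutes
= 3 hours 21 minutes

3h 21m


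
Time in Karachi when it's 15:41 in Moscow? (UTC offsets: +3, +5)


17:41

Time difference = UTC+5 - UTC+3 = +2 hours
New hour = (15 + 2) mod 24
= 17 mod 24 = 17
Minutes unchanged → 17:41


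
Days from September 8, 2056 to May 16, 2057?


250 days

From September 8, 2056 to May 16, 2057
Rest of September 2056: 30 - 8 = 22
Full months: October 31, November 30, December 31, January 31, February 2057 28, March 31, April 30
Days into May 2057: 16
Total = 22 + 31 + 30 + 31 + 31 + 28 + 31 + 30 + 16 = 250 days


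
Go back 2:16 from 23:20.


21:04

Start: 1400 minutes from midnight
Subtract: 136 minutes
Remaining: 1400 - 136 = 1264
Hours: 21, Minutes: 4


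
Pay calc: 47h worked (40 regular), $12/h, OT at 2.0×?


$648.00

Regular: 40h × $12 = $480.00
Overtime: 47 - 40 = 7h
OT pay: 7h × $12 × 2.0 = $168.00
Total = $480.00 + $168.00 = $648.00


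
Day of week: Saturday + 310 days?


Start: Saturday (index 5)
(5 + 310) mod 7
= 315 mod 7
= 0
Index 0 → Monday

Monday


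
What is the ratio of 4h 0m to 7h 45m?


Duration 1: 240 minutes
Duration 2: 465 minutes
Ratio = 240:465
GCD = 15
Simplified = 16:31
As a decimal: 16/31 ≈ 0.52

16:31 (0.52)


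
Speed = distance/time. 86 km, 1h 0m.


Distance: 86 km
Time: 1 hours
Speed = 86 / 1 = 86.0 km/h

86.0 km/h


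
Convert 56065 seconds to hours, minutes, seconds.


Hours: 56065 ÷ 3600 = 15 remainder 2065
Minutes: 2065 ÷ 60 = 34 remainder 25
Seconds: 25

15h 34m 25s


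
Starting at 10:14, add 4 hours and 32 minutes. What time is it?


Start: 614 minutes from midnight
Add: 272 minutes
Total: 886 minutes
Hours: 886 ÷ 60 = 14 remainder 46

14:46


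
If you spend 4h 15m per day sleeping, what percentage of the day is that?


Time: 255 minutes
Day: 1440 minutes
Percentage = (255/1440) × 100 ≈ 17.7%

17.7%


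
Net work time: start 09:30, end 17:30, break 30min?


Total time = (17×60+30) - (9×60+30)
= 1050 - 570 = 480 min
Minus break: 480 - 30 = 450 min
= 7h 30m

7h 30m (450 minutes)


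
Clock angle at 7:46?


43.0°

Hour hand = 7×30 + 46×0.5 = 233.0°
Minute hand = 46×6 = 276°
Difference = |233.0 - 276| = 43.0°


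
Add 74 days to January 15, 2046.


Start: January 15, 2046
Add 74 days
January 15 → February 1: 31 - 15 + 1 = 17 days (74 - 17 = 57 left)
February 1 → March 1: 28 - 1 + 1 = 28 days (57 - 28 = 29 left)
March 1 + 29 = March 30, 2046

March 30, 2046


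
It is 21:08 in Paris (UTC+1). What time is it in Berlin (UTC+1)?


21:08

Time difference = UTC+1 - UTC+1 = +0 hours
New hour = (21 + 0) mod 24
= 21 mod 24 = 21
Minutes unchanged → 21:08


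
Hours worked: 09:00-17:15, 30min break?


7h 45m (465 minutes)

Total time = (17×60+15) - (9×60+0)
= 1035 - 540 = 495 min
Minus break: 495 - 30 = 465 min
= 7h 45m


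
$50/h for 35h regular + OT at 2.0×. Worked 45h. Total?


Regular: 35h × $50 = $1750.00
Overtime: 45 - 35 = 10h
OT pay: 10h × $50 × 2.0 = $1000.00
Total = $1750.00 + $1000.00 = $2750.00

$2750.00


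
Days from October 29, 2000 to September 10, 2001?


From October 29, 2000 to September 10, 2001
Rest of October 2000: 31 - 29 = 2
Full months: November 30, December 31, January 31, February 2001 28, March 31, April 30, May 31, June 30, July 31, August 31
Days into September 2001: 10
Total = 2 + 30 + 31 + 31 + 28 + 31 + 30 + 31 + 30 + 31 + 31 + 10 = 316 days

316 days


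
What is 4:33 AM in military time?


Input: 4:33 AM
AM hour stays: 4

04:33


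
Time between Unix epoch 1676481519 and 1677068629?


587110 seconds (163.1 hours / 6.80 days)

Difference = 1677068629 - 1676481519 = 587110 seconds
In hours: 587110 / 3600 ≈ 163.1
In days: 587110 / 86400 ≈ 6.80


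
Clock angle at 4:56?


172.0°

Hour hand = 4×30 + 56×0.5 = 148.0°
Minute hand = 56×6 = 336°
Difference = |148.0 - 336| = 188.0°
Since > 180°: 360 - 188.0 = 172.0°


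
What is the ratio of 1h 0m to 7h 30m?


Duration 1: 60 minutes
Duration 2: 450 minutes
Ratio = 60:450
GCD = 30
Simplified = 2:15
As a decimal: 2/15 ≈ 0.13

2:15 (0.13)


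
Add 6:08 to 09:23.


15:31

Start: 563 minutes from midnight
Add: 368 minutes
Total: 931 minutes
Hours: 931 ÷ 60 = 15 remainder 31


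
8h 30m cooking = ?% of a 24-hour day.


35.4%

Time: 510 minutes
Day: 1440 minutes
Percentage = (510/1440) × 100 ≈ 35.4%


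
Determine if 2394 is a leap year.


Rules: divisible by 4 AND (not by 100 OR by 400)
2394 ÷ 4 = 598 remainder 2 → not divisible by 4
Not divisible by 4 → not a leap year

No


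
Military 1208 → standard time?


12:08 PM

Hour: 12
12 → 12 PM (noon)


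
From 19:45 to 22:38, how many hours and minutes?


2h 53m

End time in minutes: 22×60 + 38 = 1358
Start time in minutes: 19×60 + 45 = 1185
Difference = 1358 - 1185 = 173 minutes
= 2 hours 53 minutes


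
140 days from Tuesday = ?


Start: Tuesday (index 1)
(1 + 140) mod 7
= 141 mod 7
= 1
Index 1 → Tuesday

Tuesday


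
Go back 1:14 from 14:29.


Start: 869 minutes from midnight
Subtract: 74 minutes
Remaining: 869 - 74 = 795
Hours: 13, Minutes: 15

13:15


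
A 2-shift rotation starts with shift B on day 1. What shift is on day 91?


Shifts: A, B
Start: B (index 1)
Day 91: (1 + 91 - 1) mod 2
= 91 mod 2
= 1
Index 1 → shift B

Shift B


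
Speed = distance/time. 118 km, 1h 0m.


118.0 km/h

Distance: 118 km
Time: 1 hours
Speed = 118 / 1 = 118.0 km/h


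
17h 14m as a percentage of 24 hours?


Total minutes: 17×60 + 14 = 1034
Day = 24×60 = 1440 minutes
Fraction = 1034/1440 ≈ 0.7181
As a percentage: 1034/1440 × 100 ≈ 71.81%

0.7181 (71.81%)


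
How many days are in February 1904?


Month: February (month 2)
February: 28 or 29 (leap year)
1904 leap year? Yes

29 days
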